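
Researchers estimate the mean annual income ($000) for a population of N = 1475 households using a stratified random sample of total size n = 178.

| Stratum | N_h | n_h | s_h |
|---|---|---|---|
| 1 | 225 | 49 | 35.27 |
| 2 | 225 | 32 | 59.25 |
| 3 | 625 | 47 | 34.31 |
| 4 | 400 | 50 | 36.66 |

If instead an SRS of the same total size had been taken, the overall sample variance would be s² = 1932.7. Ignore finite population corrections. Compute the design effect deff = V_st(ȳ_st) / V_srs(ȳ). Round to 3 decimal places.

V̂(ȳ_st) = Σ W_h² s_h²/n_h, with W_h = N_h/N and N = 1475:
  stratum 1: (225/1475)²·35.27²/49 = 0.590739
  stratum 2: (225/1475)²·59.25²/32 = 2.55275
  stratum 3: (625/1475)²·34.31²/47 = 4.49697
  stratum 4: (400/1475)²·36.66²/50 = 1.97675
V_st = 9.6172
V_srs = s²/n = 1932.7/178 = 10.8579
deff = V_st / V_srs = 9.6172/10.8579 = 0.8857

deff ≈ 0.886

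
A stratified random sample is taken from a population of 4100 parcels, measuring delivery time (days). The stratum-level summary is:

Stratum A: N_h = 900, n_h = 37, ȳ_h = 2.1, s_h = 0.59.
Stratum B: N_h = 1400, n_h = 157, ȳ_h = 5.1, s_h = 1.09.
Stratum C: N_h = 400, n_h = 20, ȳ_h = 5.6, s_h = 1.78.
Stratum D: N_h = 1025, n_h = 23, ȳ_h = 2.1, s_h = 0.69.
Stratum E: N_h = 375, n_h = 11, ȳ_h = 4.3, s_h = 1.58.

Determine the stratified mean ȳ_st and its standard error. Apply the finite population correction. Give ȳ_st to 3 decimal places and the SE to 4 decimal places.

ȳ_st = Σ W_h ȳ_h = (900·2.1 + 1400·5.1 + 400·5.6 + 1025·2.1 + 375·4.3)/4100 = 3.66707
V̂(ȳ_st) = Σ W_h² (1 − n_h/N_h) s_h²/n_h, with W_h = N_h/N and N = 4100:
  stratum A: (900/4100)²·(1 − 37/900)·0.59²/37 = 0.000434698
  stratum B: (1400/4100)²·(1 − 157/1400)·1.09²/157 = 0.000783402
  stratum C: (400/4100)²·(1 − 20/400)·1.78²/20 = 0.00143247
  stratum D: (1025/4100)²·(1 − 23/1025)·0.69²/23 = 0.00126472
  stratum E: (375/4100)²·(1 − 11/375)·1.58²/11 = 0.00184283
V̂(ȳ_st) = 0.00575813
SE(ȳ_st) = √0.00575813 = 0.0758823

ȳ_st ≈ 3.667, SE ≈ 0.0759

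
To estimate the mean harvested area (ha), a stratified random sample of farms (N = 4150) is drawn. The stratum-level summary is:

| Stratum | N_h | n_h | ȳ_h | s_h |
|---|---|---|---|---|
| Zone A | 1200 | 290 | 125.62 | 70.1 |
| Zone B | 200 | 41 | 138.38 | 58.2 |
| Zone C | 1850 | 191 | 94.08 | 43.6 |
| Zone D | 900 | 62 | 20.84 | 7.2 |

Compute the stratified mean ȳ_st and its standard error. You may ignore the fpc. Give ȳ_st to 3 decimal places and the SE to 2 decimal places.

ȳ_st ≈ 89.452, SE ≈ 1.90

ȳ_st = Σ W_h ȳ_h = (1200·125.62 + 200·138.38 + 1850·94.08 + 900·20.84)/4150 = 89.45157
V̂(ȳ_st) = Σ W_h² s_h²/n_h, with W_h = N_h/N and N = 4150:
  stratum Zone A: (1200/4150)²·70.1²/290 = 1.41679
  stratum Zone B: (200/4150)²·58.2²/41 = 0.191878
  stratum Zone C: (1850/4150)²·43.6²/191 = 1.97782
  stratum Zone D: (900/4150)²·7.2²/62 = 0.0393244
V̂(ȳ_st) = 3.62581
SE(ȳ_st) = √3.62581 = 1.90416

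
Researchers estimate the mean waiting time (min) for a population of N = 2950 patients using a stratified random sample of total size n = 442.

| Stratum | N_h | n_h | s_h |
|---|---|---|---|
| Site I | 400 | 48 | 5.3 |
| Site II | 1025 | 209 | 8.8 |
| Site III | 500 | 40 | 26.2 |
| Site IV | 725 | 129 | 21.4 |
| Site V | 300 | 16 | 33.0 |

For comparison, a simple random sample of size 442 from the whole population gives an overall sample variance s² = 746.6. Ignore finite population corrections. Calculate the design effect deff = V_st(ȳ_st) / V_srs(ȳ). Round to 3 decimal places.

deff ≈ 0.868

V̂(ȳ_st) = Σ W_h² s_h²/n_h, with W_h = N_h/N and N = 2950:
  stratum Site I: (400/2950)²·5.3²/48 = 0.0107594
  stratum Site II: (1025/2950)²·8.8²/209 = 0.0447325
  stratum Site III: (500/2950)²·26.2²/40 = 0.492991
  stratum Site IV: (725/2950)²·21.4²/129 = 0.214422
  stratum Site V: (300/2950)²·33.0²/16 = 0.703893
V_st = 1.4668
V_srs = s²/n = 746.6/442 = 1.68914
deff = V_st / V_srs = 1.4668/1.68914 = 0.8684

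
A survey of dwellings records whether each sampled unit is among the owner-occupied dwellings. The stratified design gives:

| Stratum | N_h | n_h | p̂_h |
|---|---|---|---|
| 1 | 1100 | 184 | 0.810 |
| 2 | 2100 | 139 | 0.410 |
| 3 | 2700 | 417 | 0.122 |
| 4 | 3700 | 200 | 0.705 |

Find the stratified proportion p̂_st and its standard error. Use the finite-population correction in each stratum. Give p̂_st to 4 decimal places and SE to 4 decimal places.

p̂_st ≈ 0.4885, SE ≈ 0.0159

N = 9600; stratum weights W_h = N_h/N.
p̂_st = Σ W_h p̂_h = (1100·0.810 + 2100·0.410 + 2700·0.122 + 3700·0.705)/9600 = 0.48853
V̂(p̂_st) = Σ W_h² (1 − n_h/N_h) p̂_h(1−p̂_h)/(n_h−1):
  stratum 1: (1100/9600)²·(1 − 184/1100)·0.810·0.190/183 = 9.19461e-06
  stratum 2: (2100/9600)²·(1 − 139/2100)·0.410·0.590/138 = 7.83269e-05
  stratum 3: (2700/9600)²·(1 − 417/2700)·0.122·0.878/416 = 1.72222e-05
  stratum 4: (3700/9600)²·(1 − 200/3700)·0.705·0.295/199 = 0.000146854
V̂(p̂_st) = 0.000251598; SE = √V̂ = 0.0158618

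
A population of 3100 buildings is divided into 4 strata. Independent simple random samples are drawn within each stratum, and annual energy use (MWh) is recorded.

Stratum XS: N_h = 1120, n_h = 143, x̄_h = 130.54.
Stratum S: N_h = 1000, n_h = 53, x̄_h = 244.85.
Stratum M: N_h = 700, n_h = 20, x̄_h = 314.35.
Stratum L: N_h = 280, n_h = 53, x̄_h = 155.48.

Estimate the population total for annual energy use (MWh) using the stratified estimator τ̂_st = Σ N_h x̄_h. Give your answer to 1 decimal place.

τ̂_st = Σ N_h x̄_h = 1120·130.54 + 1000·244.85 + 700·314.35 + 280·155.48 = 654634.2

τ̂_st ≈ 654634.2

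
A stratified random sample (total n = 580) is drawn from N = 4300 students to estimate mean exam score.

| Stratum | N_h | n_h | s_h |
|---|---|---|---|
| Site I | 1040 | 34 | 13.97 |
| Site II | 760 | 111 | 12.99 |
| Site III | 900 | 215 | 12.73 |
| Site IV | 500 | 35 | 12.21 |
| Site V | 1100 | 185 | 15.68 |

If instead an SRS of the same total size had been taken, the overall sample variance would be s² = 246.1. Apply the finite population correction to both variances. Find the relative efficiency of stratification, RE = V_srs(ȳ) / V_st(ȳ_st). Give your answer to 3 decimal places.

RE ≈ 0.711

V̂(ȳ_st) = Σ W_h² (1 − n_h/N_h) s_h²/n_h, with W_h = N_h/N and N = 4300:
  stratum Site I: (1040/4300)²·(1 − 34/1040)·13.97²/34 = 0.324794
  stratum Site II: (760/4300)²·(1 − 111/760)·12.99²/111 = 0.0405524
  stratum Site III: (900/4300)²·(1 − 215/900)·12.73²/215 = 0.0251313
  stratum Site IV: (500/4300)²·(1 − 35/500)·12.21²/35 = 0.0535611
  stratum Site V: (1100/4300)²·(1 − 185/1100)·15.68²/185 = 0.0723431
V_st = 0.516382
V_srs = (1 − 580/4300)·246.1/580 = 0.367078
Relative efficiency = V_srs / V_st = 0.367078/0.516382 = 0.7109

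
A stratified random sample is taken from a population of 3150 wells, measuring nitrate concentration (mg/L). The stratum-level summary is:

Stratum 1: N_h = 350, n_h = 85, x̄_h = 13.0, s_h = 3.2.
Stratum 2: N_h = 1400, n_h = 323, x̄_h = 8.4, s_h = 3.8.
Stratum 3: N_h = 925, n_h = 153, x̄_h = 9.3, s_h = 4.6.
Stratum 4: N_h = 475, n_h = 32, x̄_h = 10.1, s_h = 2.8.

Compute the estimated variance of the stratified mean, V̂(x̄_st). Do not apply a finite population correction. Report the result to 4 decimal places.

V̂(x̄_st) ≈ 0.0278

V̂(x̄_st) = Σ W_h² s_h²/n_h, with W_h = N_h/N and N = 3150:
  stratum 1: (350/3150)²·3.2²/85 = 0.00148729
  stratum 2: (1400/3150)²·3.8²/323 = 0.00883079
  stratum 3: (925/3150)²·4.6²/153 = 0.0119258
  stratum 4: (475/3150)²·2.8²/32 = 0.00557099
V̂(x̄_st) = 0.0278148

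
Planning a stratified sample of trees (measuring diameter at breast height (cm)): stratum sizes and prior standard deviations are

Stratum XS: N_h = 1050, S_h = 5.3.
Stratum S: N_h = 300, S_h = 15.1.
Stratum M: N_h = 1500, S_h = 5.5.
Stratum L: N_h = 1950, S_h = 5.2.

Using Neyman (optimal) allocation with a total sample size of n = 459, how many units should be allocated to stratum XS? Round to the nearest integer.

90

Neyman allocation: n_h = n · N_h S_h / Σ N_i S_i, with n = 459.
  stratum XS: N_h·S_h = 1050·5.3 = 5565.00
  stratum S: N_h·S_h = 300·15.1 = 4530.00
  stratum M: N_h·S_h = 1500·5.5 = 8250.00
  stratum L: N_h·S_h = 1950·5.2 = 10140.00
Σ N_h S_h = 28485.00
n for stratum XS = 459·5565.00/28485.00 = 89.673 → 90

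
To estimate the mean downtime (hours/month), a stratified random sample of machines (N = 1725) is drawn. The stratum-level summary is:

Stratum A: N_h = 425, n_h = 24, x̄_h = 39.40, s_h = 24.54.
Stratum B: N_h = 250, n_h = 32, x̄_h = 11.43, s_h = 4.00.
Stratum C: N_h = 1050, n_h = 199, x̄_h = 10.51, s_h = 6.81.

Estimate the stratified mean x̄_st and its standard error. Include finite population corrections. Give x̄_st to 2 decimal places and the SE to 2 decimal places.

x̄_st ≈ 17.76, SE ≈ 1.23

x̄_st = Σ W_h x̄_h = (425·39.40 + 250·11.43 + 1050·10.51)/1725 = 17.76116
V̂(x̄_st) = Σ W_h² (1 − n_h/N_h) s_h²/n_h, with W_h = N_h/N and N = 1725:
  stratum A: (425/1725)²·(1 − 24/425)·24.54²/24 = 1.43712
  stratum B: (250/1725)²·(1 − 32/250)·4.00²/32 = 0.00915774
  stratum C: (1050/1725)²·(1 − 199/1050)·6.81²/199 = 0.0699813
V̂(x̄_st) = 1.51626
SE(x̄_st) = √1.51626 = 1.23136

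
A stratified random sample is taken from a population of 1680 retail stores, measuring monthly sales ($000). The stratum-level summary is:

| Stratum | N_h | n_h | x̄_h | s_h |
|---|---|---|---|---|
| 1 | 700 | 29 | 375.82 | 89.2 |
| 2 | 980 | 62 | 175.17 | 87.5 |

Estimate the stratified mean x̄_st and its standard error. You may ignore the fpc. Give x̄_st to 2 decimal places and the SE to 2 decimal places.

x̄_st ≈ 258.77, SE ≈ 9.47

x̄_st = Σ W_h x̄_h = (700·375.82 + 980·175.17)/1680 = 258.77417
V̂(x̄_st) = Σ W_h² s_h²/n_h, with W_h = N_h/N and N = 1680:
  stratum 1: (700/1680)²·89.2²/29 = 47.6331
  stratum 2: (980/1680)²·87.5²/62 = 42.0202
V̂(x̄_st) = 89.6533
SE(x̄_st) = √89.6533 = 9.46854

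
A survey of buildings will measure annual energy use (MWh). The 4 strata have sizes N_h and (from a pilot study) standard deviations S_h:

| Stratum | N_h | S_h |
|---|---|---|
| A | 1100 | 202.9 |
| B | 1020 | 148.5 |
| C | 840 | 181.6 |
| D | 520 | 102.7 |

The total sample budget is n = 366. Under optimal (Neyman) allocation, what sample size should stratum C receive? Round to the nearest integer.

Neyman allocation: n_h = n · N_h S_h / Σ N_i S_i, with n = 366.
  stratum A: N_h·S_h = 1100·202.9 = 223190.00
  stratum B: N_h·S_h = 1020·148.5 = 151470.00
  stratum C: N_h·S_h = 840·181.6 = 152544.00
  stratum D: N_h·S_h = 520·102.7 = 53404.00
Σ N_h S_h = 580608.00
n for stratum C = 366·152544.00/580608.00 = 96.160 → 96

96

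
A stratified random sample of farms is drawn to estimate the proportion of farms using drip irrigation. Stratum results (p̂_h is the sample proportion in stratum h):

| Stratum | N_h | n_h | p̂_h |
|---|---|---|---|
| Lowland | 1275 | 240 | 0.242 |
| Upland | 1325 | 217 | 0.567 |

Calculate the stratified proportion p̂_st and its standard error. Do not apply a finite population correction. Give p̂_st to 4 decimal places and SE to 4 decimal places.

p̂_st ≈ 0.4076, SE ≈ 0.0219

N = 2600; stratum weights W_h = N_h/N.
p̂_st = Σ W_h p̂_h = (1275·0.242 + 1325·0.567)/2600 = 0.40763
V̂(p̂_st) = Σ W_h² p̂_h(1−p̂_h)/(n_h−1):
  stratum Lowland: (1275/2600)²·0.242·0.758/239 = 0.00018457
  stratum Upland: (1325/2600)²·0.567·0.433/216 = 0.00029519
V̂(p̂_st) = 0.00047976; SE = √V̂ = 0.0219034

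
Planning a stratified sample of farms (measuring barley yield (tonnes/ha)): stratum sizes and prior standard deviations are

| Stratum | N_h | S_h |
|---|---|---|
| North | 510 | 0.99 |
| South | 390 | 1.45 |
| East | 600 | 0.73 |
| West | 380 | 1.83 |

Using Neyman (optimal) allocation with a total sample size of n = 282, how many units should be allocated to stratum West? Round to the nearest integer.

89

Neyman allocation: n_h = n · N_h S_h / Σ N_i S_i, with n = 282.
  stratum North: N_h·S_h = 510·0.99 = 504.90
  stratum South: N_h·S_h = 390·1.45 = 565.50
  stratum East: N_h·S_h = 600·0.73 = 438.00
  stratum West: N_h·S_h = 380·1.83 = 695.40
Σ N_h S_h = 2203.80
n for stratum West = 282·695.40/2203.80 = 88.984 → 89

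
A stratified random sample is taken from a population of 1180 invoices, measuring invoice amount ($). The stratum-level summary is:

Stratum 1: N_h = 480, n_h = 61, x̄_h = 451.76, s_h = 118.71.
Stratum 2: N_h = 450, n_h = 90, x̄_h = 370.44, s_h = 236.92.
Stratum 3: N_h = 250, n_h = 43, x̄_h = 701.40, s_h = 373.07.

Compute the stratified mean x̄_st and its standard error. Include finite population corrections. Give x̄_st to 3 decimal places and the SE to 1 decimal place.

x̄_st = Σ W_h x̄_h = (480·451.76 + 450·370.44 + 250·701.40)/1180 = 473.63797
V̂(x̄_st) = Σ W_h² (1 − n_h/N_h) s_h²/n_h, with W_h = N_h/N and N = 1180:
  stratum 1: (480/1180)²·(1 − 61/480)·118.71²/61 = 33.3684
  stratum 2: (450/1180)²·(1 − 90/450)·236.92²/90 = 72.5625
  stratum 3: (250/1180)²·(1 − 43/250)·373.07²/43 = 120.298
V̂(x̄_st) = 226.229
SE(x̄_st) = √226.229 = 15.0409

x̄_st ≈ 473.638, SE ≈ 15.0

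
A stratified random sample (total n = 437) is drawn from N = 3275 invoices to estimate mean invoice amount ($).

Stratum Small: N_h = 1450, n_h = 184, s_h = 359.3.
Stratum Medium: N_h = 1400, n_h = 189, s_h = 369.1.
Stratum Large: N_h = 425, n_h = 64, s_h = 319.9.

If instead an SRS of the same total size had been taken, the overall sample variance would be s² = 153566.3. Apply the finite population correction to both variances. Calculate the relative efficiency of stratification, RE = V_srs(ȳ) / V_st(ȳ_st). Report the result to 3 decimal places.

V̂(ȳ_st) = Σ W_h² (1 − n_h/N_h) s_h²/n_h, with W_h = N_h/N and N = 3275:
  stratum Small: (1450/3275)²·(1 − 184/1450)·359.3²/184 = 120.081
  stratum Medium: (1400/3275)²·(1 − 189/1400)·369.1²/189 = 113.94
  stratum Large: (425/3275)²·(1 − 64/425)·319.9²/64 = 22.8729
V_st = 256.894
V_srs = (1 − 437/3275)·153566.3/437 = 304.52
Relative efficiency = V_srs / V_st = 304.52/256.894 = 1.1854

RE ≈ 1.185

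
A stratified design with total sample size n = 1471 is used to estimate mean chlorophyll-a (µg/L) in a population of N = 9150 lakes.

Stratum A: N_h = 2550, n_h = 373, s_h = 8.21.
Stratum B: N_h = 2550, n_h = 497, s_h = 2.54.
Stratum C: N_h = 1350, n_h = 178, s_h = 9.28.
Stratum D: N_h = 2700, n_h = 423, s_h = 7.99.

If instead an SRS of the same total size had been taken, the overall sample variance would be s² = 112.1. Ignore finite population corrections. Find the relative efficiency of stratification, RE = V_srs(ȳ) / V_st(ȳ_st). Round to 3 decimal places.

V̂(ȳ_st) = Σ W_h² s_h²/n_h, with W_h = N_h/N and N = 9150:
  stratum A: (2550/9150)²·8.21²/373 = 0.0140351
  stratum B: (2550/9150)²·2.54²/497 = 0.00100821
  stratum C: (1350/9150)²·9.28²/178 = 0.0105318
  stratum D: (2700/9150)²·7.99²/423 = 0.0131413
V_st = 0.0387164
V_srs = s²/n = 112.1/1471 = 0.0762067
Relative efficiency = V_srs / V_st = 0.0762067/0.0387164 = 1.9683

RE ≈ 1.968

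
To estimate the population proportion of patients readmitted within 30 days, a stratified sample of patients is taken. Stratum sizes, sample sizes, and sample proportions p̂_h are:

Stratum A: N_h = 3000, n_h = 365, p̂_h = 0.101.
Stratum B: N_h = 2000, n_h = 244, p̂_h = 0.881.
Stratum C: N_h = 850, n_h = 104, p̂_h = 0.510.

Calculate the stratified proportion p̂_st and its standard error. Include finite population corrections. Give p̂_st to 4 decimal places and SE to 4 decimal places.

p̂_st ≈ 0.4271, SE ≈ 0.0121

N = 5850; stratum weights W_h = N_h/N.
p̂_st = Σ W_h p̂_h = (3000·0.101 + 2000·0.881 + 850·0.510)/5850 = 0.42709
V̂(p̂_st) = Σ W_h² (1 − n_h/N_h) p̂_h(1−p̂_h)/(n_h−1):
  stratum A: (3000/5850)²·(1 − 365/3000)·0.101·0.899/364 = 5.76195e-05
  stratum B: (2000/5850)²·(1 − 244/2000)·0.881·0.119/243 = 4.42751e-05
  stratum C: (850/5850)²·(1 − 104/850)·0.510·0.490/103 = 4.49547e-05
V̂(p̂_st) = 0.000146849; SE = √V̂ = 0.0121181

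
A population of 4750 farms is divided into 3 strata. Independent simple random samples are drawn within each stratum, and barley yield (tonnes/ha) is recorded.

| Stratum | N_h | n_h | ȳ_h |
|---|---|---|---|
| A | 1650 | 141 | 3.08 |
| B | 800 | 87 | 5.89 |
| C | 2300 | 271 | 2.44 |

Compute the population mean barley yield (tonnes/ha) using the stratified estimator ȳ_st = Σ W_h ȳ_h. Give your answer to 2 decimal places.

ȳ_st ≈ 3.24

N = Σ N_h = 4750. Stratum weights W_h = N_h/N.
ȳ_st = (1650·3.08 + 800·5.89 + 2300·2.44) / 4750 = 3.2434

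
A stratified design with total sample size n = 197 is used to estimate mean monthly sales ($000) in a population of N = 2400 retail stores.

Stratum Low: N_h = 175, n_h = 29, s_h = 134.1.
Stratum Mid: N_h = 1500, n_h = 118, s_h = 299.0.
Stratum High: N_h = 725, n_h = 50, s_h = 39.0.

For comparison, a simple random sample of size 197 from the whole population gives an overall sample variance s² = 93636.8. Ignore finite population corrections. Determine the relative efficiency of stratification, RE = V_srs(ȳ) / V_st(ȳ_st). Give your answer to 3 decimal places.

RE ≈ 1.574

V̂(ȳ_st) = Σ W_h² s_h²/n_h, with W_h = N_h/N and N = 2400:
  stratum Low: (175/2400)²·134.1²/29 = 3.29696
  stratum Mid: (1500/2400)²·299.0²/118 = 295.951
  stratum High: (725/2400)²·39.0²/50 = 2.77596
V_st = 302.024
V_srs = s²/n = 93636.8/197 = 475.314
Relative efficiency = V_srs / V_st = 475.314/302.024 = 1.5738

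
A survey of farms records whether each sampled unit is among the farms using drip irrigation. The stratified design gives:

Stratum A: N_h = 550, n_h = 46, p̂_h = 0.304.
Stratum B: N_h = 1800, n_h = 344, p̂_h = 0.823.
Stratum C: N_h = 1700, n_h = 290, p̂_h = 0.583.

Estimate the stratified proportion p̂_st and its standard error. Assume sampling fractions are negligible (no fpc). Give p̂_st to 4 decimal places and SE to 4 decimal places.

N = 4050; stratum weights W_h = N_h/N.
p̂_st = Σ W_h p̂_h = (550·0.304 + 1800·0.823 + 1700·0.583)/4050 = 0.65178
V̂(p̂_st) = Σ W_h² p̂_h(1−p̂_h)/(n_h−1):
  stratum A: (550/4050)²·0.304·0.696/45 = 8.67133e-05
  stratum B: (1800/4050)²·0.823·0.177/343 = 8.38907e-05
  stratum C: (1700/4050)²·0.583·0.417/289 = 0.000148216
V̂(p̂_st) = 0.00031882; SE = √V̂ = 0.0178555

p̂_st ≈ 0.6518, SE ≈ 0.0179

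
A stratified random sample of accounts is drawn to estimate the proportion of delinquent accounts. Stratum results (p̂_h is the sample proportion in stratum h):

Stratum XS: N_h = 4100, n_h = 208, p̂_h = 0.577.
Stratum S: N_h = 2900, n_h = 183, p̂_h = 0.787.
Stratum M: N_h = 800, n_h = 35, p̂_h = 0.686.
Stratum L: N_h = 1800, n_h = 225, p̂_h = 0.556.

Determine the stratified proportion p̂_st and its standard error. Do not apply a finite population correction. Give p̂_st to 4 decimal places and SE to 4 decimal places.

N = 9600; stratum weights W_h = N_h/N.
p̂_st = Σ W_h p̂_h = (4100·0.577 + 2900·0.787 + 800·0.686 + 1800·0.556)/9600 = 0.64558
V̂(p̂_st) = Σ W_h² p̂_h(1−p̂_h)/(n_h−1):
  stratum XS: (4100/9600)²·0.577·0.423/207 = 0.000215066
  stratum S: (2900/9600)²·0.787·0.213/182 = 8.40498e-05
  stratum M: (800/9600)²·0.686·0.314/34 = 4.39959e-05
  stratum L: (1800/9600)²·0.556·0.444/224 = 3.87447e-05
V̂(p̂_st) = 0.000381856; SE = √V̂ = 0.0195411

p̂_st ≈ 0.6456, SE ≈ 0.0195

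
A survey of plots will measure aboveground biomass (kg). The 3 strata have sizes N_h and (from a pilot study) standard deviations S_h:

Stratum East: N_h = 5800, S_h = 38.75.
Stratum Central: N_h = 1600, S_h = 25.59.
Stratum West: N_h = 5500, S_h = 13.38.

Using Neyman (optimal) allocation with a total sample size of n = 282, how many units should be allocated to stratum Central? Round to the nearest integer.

Neyman allocation: n_h = n · N_h S_h / Σ N_i S_i, with n = 282.
  stratum East: N_h·S_h = 5800·38.75 = 224750.00
  stratum Central: N_h·S_h = 1600·25.59 = 40944.00
  stratum West: N_h·S_h = 5500·13.38 = 73590.00
Σ N_h S_h = 339284.00
n for stratum Central = 282·40944.00/339284.00 = 34.031 → 34

34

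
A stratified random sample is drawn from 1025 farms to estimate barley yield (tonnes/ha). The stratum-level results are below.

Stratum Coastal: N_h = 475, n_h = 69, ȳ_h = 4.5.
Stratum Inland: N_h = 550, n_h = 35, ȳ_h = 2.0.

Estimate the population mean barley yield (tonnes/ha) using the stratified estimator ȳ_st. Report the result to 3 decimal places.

N = Σ N_h = 1025. Stratum weights W_h = N_h/N.
ȳ_st = (475·4.5 + 550·2.0) / 1025 = 3.15854

ȳ_st ≈ 3.159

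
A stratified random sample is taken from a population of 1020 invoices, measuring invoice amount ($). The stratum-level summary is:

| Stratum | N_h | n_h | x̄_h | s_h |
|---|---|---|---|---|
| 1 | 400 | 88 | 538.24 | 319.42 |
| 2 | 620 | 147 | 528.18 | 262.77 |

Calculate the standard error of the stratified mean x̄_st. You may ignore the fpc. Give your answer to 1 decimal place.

SE(x̄_st) ≈ 18.8

V̂(x̄_st) = Σ W_h² s_h²/n_h, with W_h = N_h/N and N = 1020:
  stratum 1: (400/1020)²·319.42²/88 = 178.304
  stratum 2: (620/1020)²·262.77²/147 = 173.547
V̂(x̄_st) = 351.851
SE(x̄_st) = √351.851 = 18.7577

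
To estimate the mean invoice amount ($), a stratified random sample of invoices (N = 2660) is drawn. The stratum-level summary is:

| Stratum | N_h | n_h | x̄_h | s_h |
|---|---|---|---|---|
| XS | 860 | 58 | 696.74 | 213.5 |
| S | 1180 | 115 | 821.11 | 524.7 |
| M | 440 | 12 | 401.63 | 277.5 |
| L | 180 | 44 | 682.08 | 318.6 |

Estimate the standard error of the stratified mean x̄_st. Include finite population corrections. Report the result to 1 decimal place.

SE(x̄_st) ≈ 26.1

V̂(x̄_st) = Σ W_h² (1 − n_h/N_h) s_h²/n_h, with W_h = N_h/N and N = 2660:
  stratum XS: (860/2660)²·(1 − 58/860)·213.5²/58 = 76.6086
  stratum S: (1180/2660)²·(1 − 115/1180)·524.7²/115 = 425.199
  stratum M: (440/2660)²·(1 − 12/440)·277.5²/12 = 170.796
  stratum L: (180/2660)²·(1 − 44/180)·318.6²/44 = 7.98155
V̂(x̄_st) = 680.586
SE(x̄_st) = √680.586 = 26.088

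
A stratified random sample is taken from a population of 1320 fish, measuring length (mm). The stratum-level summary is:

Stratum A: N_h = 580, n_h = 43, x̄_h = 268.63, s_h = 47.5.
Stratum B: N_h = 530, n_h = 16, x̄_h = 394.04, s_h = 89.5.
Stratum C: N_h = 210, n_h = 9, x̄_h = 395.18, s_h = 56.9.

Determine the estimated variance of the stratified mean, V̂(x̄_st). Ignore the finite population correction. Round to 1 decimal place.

V̂(x̄_st) ≈ 99.9

V̂(x̄_st) = Σ W_h² s_h²/n_h, with W_h = N_h/N and N = 1320:
  stratum A: (580/1320)²·47.5²/43 = 10.1304
  stratum B: (530/1320)²·89.5²/16 = 80.7105
  stratum C: (210/1320)²·56.9²/9 = 9.10485
V̂(x̄_st) = 99.9457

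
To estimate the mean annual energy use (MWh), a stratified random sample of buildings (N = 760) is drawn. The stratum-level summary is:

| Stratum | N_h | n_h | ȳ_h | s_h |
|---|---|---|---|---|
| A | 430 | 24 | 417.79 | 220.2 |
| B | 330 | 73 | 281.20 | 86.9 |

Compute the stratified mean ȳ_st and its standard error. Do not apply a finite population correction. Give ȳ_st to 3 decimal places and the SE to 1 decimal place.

ȳ_st ≈ 358.481, SE ≈ 25.8

ȳ_st = Σ W_h ȳ_h = (430·417.79 + 330·281.20)/760 = 358.48118
V̂(ȳ_st) = Σ W_h² s_h²/n_h, with W_h = N_h/N and N = 760:
  stratum A: (430/760)²·220.2²/24 = 646.745
  stratum B: (330/760)²·86.9²/73 = 19.5037
V̂(ȳ_st) = 666.249
SE(ȳ_st) = √666.249 = 25.8118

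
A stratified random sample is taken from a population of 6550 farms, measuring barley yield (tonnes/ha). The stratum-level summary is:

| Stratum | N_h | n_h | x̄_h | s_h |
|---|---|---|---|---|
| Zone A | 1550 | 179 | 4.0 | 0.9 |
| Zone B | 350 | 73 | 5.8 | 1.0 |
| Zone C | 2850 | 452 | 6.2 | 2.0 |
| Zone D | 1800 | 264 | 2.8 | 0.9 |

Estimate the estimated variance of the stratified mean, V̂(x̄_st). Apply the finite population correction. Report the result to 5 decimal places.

V̂(x̄_st) = Σ W_h² (1 − n_h/N_h) s_h²/n_h, with W_h = N_h/N and N = 6550:
  stratum Zone A: (1550/6550)²·(1 − 179/1550)·0.9²/179 = 0.00022414
  stratum Zone B: (350/6550)²·(1 − 73/350)·1.0²/73 = 3.09558e-05
  stratum Zone C: (2850/6550)²·(1 − 452/2850)·2.0²/452 = 0.00140972
  stratum Zone D: (1800/6550)²·(1 − 264/1800)·0.9²/264 = 0.000197725
V̂(x̄_st) = 0.00186254

V̂(x̄_st) ≈ 0.00186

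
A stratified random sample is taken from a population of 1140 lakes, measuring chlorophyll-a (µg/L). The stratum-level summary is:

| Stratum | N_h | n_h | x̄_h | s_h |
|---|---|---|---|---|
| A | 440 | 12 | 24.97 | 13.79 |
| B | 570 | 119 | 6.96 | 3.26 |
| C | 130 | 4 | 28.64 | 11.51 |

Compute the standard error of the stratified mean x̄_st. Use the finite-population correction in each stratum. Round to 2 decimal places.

SE(x̄_st) ≈ 1.65

V̂(x̄_st) = Σ W_h² (1 − n_h/N_h) s_h²/n_h, with W_h = N_h/N and N = 1140:
  stratum A: (440/1140)²·(1 − 12/440)·13.79²/12 = 2.29633
  stratum B: (570/1140)²·(1 − 119/570)·3.26²/119 = 0.0176657
  stratum C: (130/1140)²·(1 − 4/130)·11.51²/4 = 0.417441
V̂(x̄_st) = 2.73143
SE(x̄_st) = √2.73143 = 1.65271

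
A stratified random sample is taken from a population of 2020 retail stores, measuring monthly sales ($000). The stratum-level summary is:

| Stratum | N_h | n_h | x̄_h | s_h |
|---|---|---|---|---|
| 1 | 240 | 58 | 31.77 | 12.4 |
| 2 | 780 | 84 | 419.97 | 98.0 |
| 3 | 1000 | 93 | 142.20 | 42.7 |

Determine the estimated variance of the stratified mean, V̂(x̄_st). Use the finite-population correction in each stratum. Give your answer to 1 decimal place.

V̂(x̄_st) = Σ W_h² (1 − n_h/N_h) s_h²/n_h, with W_h = N_h/N and N = 2020:
  stratum 1: (240/2020)²·(1 − 58/240)·12.4²/58 = 0.0283789
  stratum 2: (780/2020)²·(1 − 84/780)·98.0²/84 = 15.2116
  stratum 3: (1000/2020)²·(1 − 93/1000)·42.7²/93 = 4.3579
V̂(x̄_st) = 19.5978

V̂(x̄_st) ≈ 19.6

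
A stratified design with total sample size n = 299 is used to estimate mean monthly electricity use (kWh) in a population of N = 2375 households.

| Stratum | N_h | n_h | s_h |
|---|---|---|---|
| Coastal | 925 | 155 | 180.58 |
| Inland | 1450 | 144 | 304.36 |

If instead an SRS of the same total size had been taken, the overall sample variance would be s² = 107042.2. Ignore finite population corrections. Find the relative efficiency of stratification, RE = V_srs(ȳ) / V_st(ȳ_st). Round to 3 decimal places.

RE ≈ 1.318

V̂(ȳ_st) = Σ W_h² s_h²/n_h, with W_h = N_h/N and N = 2375:
  stratum Coastal: (925/2375)²·180.58²/155 = 31.9127
  stratum Inland: (1450/2375)²·304.36²/144 = 239.785
V_st = 271.697
V_srs = s²/n = 107042.2/299 = 358.001
Relative efficiency = V_srs / V_st = 358.001/271.697 = 1.3176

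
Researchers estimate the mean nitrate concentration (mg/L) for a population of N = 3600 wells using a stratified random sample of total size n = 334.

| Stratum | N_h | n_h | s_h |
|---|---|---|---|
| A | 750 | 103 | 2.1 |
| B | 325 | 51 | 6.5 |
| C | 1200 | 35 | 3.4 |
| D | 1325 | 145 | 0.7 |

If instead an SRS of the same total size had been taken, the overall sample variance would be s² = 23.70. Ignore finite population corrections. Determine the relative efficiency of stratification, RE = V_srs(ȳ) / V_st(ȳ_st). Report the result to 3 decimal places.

V̂(ȳ_st) = Σ W_h² s_h²/n_h, with W_h = N_h/N and N = 3600:
  stratum A: (750/3600)²·2.1²/103 = 0.00185831
  stratum B: (325/3600)²·6.5²/51 = 0.00675178
  stratum C: (1200/3600)²·3.4²/35 = 0.0366984
  stratum D: (1325/3600)²·0.7²/145 = 0.000457778
V_st = 0.0457663
V_srs = s²/n = 23.70/334 = 0.0709581
Relative efficiency = V_srs / V_st = 0.0709581/0.0457663 = 1.5504

RE ≈ 1.550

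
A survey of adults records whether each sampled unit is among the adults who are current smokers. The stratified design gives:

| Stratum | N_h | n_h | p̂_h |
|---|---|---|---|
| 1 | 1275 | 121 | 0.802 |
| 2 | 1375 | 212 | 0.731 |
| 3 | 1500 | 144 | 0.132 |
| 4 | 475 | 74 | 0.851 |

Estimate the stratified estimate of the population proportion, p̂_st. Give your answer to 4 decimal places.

N = 4625; stratum weights W_h = N_h/N.
p̂_st = Σ W_h p̂_h = (1275·0.802 + 1375·0.731 + 1500·0.132 + 475·0.851)/4625 = 0.56863

p̂_st ≈ 0.5686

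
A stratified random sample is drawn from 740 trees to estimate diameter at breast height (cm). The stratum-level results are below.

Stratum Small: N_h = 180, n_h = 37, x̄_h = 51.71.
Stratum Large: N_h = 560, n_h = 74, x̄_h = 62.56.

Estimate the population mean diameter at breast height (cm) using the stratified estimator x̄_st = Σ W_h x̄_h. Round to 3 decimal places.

x̄_st ≈ 59.921

N = Σ N_h = 740. Stratum weights W_h = N_h/N.
x̄_st = (180·51.71 + 560·62.56) / 740 = 59.92081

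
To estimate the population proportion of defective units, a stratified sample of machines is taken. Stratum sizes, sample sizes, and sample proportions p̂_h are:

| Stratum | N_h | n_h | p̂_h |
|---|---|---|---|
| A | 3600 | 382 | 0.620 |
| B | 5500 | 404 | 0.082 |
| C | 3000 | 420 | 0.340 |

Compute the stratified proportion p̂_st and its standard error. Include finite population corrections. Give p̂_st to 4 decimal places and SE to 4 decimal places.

N = 12100; stratum weights W_h = N_h/N.
p̂_st = Σ W_h p̂_h = (3600·0.620 + 5500·0.082 + 3000·0.340)/12100 = 0.30603
V̂(p̂_st) = Σ W_h² (1 − n_h/N_h) p̂_h(1−p̂_h)/(n_h−1):
  stratum A: (3600/12100)²·(1 − 382/3600)·0.620·0.380/381 = 4.89292e-05
  stratum B: (5500/12100)²·(1 − 404/5500)·0.082·0.918/403 = 3.5758e-05
  stratum C: (3000/12100)²·(1 − 420/3000)·0.340·0.660/419 = 2.83126e-05
V̂(p̂_st) = 0.000113; SE = √V̂ = 0.0106301

p̂_st ≈ 0.3060, SE ≈ 0.0106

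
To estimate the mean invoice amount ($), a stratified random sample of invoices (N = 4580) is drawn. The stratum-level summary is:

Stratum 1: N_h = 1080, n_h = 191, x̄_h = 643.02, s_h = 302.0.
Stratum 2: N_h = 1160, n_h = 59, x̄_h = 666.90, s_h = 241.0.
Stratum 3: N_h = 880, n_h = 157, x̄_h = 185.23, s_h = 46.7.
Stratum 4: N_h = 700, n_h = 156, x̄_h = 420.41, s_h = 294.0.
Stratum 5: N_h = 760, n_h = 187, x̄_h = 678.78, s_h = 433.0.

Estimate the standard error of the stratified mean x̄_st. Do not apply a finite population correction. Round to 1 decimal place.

SE(x̄_st) ≈ 11.4

V̂(x̄_st) = Σ W_h² s_h²/n_h, with W_h = N_h/N and N = 4580:
  stratum 1: (1080/4580)²·302.0²/191 = 26.552
  stratum 2: (1160/4580)²·241.0²/59 = 63.1491
  stratum 3: (880/4580)²·46.7²/157 = 0.512824
  stratum 4: (700/4580)²·294.0²/156 = 12.943
  stratum 5: (760/4580)²·433.0²/187 = 27.6077
V̂(x̄_st) = 130.765
SE(x̄_st) = √130.765 = 11.4352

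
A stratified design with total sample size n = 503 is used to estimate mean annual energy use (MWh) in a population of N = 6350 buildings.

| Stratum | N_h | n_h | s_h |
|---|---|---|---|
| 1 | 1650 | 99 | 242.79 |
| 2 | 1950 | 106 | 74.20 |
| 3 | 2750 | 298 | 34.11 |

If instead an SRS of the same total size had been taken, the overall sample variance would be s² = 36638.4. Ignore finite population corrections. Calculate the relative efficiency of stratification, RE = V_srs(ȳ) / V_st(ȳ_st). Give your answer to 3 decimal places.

RE ≈ 1.589

V̂(ȳ_st) = Σ W_h² s_h²/n_h, with W_h = N_h/N and N = 6350:
  stratum 1: (1650/6350)²·242.79²/99 = 40.2019
  stratum 2: (1950/6350)²·74.20²/106 = 4.89806
  stratum 3: (2750/6350)²·34.11²/298 = 0.73226
V_st = 45.8322
V_srs = s²/n = 36638.4/503 = 72.8398
Relative efficiency = V_srs / V_st = 72.8398/45.8322 = 1.5893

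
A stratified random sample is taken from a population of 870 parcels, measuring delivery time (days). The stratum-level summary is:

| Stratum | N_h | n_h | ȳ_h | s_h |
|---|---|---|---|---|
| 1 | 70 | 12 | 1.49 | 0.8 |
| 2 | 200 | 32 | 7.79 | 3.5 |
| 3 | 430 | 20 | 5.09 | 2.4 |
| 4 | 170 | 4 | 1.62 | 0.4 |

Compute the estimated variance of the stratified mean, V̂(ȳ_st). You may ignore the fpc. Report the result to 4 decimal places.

V̂(ȳ_st) = Σ W_h² s_h²/n_h, with W_h = N_h/N and N = 870:
  stratum 1: (70/870)²·0.8²/12 = 0.000345268
  stratum 2: (200/870)²·3.5²/32 = 0.0202305
  stratum 3: (430/870)²·2.4²/20 = 0.0703543
  stratum 4: (170/870)²·0.4²/4 = 0.00152728
V̂(ȳ_st) = 0.0924574

V̂(ȳ_st) ≈ 0.0925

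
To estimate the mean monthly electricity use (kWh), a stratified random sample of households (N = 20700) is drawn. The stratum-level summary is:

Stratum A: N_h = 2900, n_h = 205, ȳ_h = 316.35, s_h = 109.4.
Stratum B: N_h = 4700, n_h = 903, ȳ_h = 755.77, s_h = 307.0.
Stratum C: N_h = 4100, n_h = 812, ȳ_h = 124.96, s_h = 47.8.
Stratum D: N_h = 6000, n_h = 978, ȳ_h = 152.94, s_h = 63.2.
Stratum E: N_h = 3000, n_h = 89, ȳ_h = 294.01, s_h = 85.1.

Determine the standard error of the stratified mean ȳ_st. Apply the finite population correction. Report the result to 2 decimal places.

SE(ȳ_st) ≈ 2.73

V̂(ȳ_st) = Σ W_h² (1 − n_h/N_h) s_h²/n_h, with W_h = N_h/N and N = 20700:
  stratum A: (2900/20700)²·(1 − 205/2900)·109.4²/205 = 1.06487
  stratum B: (4700/20700)²·(1 − 903/4700)·307.0²/903 = 4.34697
  stratum C: (4100/20700)²·(1 − 812/4100)·47.8²/812 = 0.0885268
  stratum D: (6000/20700)²·(1 − 978/6000)·63.2²/978 = 0.287199
  stratum E: (3000/20700)²·(1 − 89/3000)·85.1²/89 = 1.65841
V̂(ȳ_st) = 7.44598
SE(ȳ_st) = √7.44598 = 2.72873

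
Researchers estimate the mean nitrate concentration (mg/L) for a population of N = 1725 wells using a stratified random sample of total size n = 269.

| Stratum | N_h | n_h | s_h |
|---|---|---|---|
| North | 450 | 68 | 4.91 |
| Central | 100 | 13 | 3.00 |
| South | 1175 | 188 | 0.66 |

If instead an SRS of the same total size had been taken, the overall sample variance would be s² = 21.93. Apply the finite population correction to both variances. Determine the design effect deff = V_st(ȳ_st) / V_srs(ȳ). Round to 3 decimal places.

deff ≈ 0.340

V̂(ȳ_st) = Σ W_h² (1 − n_h/N_h) s_h²/n_h, with W_h = N_h/N and N = 1725:
  stratum North: (450/1725)²·(1 − 68/450)·4.91²/68 = 0.020481
  stratum Central: (100/1725)²·(1 − 13/100)·3.00²/13 = 0.00202414
  stratum South: (1175/1725)²·(1 − 188/1175)·0.66²/188 = 0.00090304
V_st = 0.0234082
V_srs = (1 − 269/1725)·21.93/269 = 0.0688111
deff = V_st / V_srs = 0.0234082/0.0688111 = 0.3402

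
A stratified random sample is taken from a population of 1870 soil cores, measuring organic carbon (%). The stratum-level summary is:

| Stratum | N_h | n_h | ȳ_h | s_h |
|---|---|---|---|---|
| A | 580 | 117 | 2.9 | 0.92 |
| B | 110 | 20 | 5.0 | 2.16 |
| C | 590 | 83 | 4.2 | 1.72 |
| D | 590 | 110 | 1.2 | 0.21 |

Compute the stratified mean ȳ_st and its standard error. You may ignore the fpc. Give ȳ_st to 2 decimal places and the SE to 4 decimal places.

ȳ_st = Σ W_h ȳ_h = (580·2.9 + 110·5.0 + 590·4.2 + 590·1.2)/1870 = 2.89733
V̂(ȳ_st) = Σ W_h² s_h²/n_h, with W_h = N_h/N and N = 1870:
  stratum A: (580/1870)²·0.92²/117 = 0.000695925
  stratum B: (110/1870)²·2.16²/20 = 0.000807197
  stratum C: (590/1870)²·1.72²/83 = 0.00354813
  stratum D: (590/1870)²·0.21²/110 = 3.99086e-05
V̂(ȳ_st) = 0.00509116
SE(ȳ_st) = √0.00509116 = 0.0713524

ȳ_st ≈ 2.90, SE ≈ 0.0714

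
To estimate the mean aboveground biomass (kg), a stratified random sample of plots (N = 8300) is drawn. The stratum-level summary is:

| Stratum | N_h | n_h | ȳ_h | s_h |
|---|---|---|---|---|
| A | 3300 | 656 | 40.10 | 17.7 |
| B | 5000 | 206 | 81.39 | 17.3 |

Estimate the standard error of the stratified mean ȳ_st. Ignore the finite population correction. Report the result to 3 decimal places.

V̂(ȳ_st) = Σ W_h² s_h²/n_h, with W_h = N_h/N and N = 8300:
  stratum A: (3300/8300)²·17.7²/656 = 0.0754943
  stratum B: (5000/8300)²·17.3²/206 = 0.527241
V̂(ȳ_st) = 0.602735
SE(ȳ_st) = √0.602735 = 0.77636

SE(ȳ_st) ≈ 0.776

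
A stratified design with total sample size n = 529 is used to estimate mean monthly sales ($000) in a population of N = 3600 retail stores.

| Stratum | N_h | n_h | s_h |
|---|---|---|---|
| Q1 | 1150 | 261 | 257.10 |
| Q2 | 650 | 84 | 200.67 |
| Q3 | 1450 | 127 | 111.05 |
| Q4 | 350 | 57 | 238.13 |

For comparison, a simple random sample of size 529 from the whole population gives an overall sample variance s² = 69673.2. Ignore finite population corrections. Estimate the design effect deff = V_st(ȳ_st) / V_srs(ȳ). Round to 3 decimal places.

deff ≈ 0.506

V̂(ȳ_st) = Σ W_h² s_h²/n_h, with W_h = N_h/N and N = 3600:
  stratum Q1: (1150/3600)²·257.10²/261 = 25.8437
  stratum Q2: (650/3600)²·200.67²/84 = 15.6281
  stratum Q3: (1450/3600)²·111.05²/127 = 15.753
  stratum Q4: (350/3600)²·238.13²/57 = 9.40339
V_st = 66.6283
V_srs = s²/n = 69673.2/529 = 131.707
deff = V_st / V_srs = 66.6283/131.707 = 0.5059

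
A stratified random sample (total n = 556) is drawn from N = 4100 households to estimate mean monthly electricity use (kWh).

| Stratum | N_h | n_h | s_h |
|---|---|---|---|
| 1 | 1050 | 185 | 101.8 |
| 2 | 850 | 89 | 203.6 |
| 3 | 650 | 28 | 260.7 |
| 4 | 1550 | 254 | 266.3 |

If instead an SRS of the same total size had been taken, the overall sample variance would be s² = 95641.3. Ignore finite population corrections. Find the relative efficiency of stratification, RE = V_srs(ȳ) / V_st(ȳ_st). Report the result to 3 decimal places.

V̂(ȳ_st) = Σ W_h² s_h²/n_h, with W_h = N_h/N and N = 4100:
  stratum 1: (1050/4100)²·101.8²/185 = 3.67396
  stratum 2: (850/4100)²·203.6²/89 = 20.0187
  stratum 3: (650/4100)²·260.7²/28 = 61.0075
  stratum 4: (1550/4100)²·266.3²/254 = 39.9029
V_st = 124.603
V_srs = s²/n = 95641.3/556 = 172.017
Relative efficiency = V_srs / V_st = 172.017/124.603 = 1.3805

RE ≈ 1.381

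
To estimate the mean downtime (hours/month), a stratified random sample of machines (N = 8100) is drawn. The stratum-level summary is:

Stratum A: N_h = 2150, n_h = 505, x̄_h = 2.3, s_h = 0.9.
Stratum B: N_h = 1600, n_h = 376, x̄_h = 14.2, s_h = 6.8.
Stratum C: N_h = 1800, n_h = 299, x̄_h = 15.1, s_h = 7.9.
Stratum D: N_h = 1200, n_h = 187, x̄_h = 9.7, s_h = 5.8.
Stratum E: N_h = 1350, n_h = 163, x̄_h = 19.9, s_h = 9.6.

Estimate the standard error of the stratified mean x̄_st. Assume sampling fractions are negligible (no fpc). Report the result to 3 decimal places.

SE(x̄_st) ≈ 0.187

V̂(x̄_st) = Σ W_h² s_h²/n_h, with W_h = N_h/N and N = 8100:
  stratum A: (2150/8100)²·0.9²/505 = 0.000113006
  stratum B: (1600/8100)²·6.8²/376 = 0.00479844
  stratum C: (1800/8100)²·7.9²/299 = 0.0103076
  stratum D: (1200/8100)²·5.8²/187 = 0.00394827
  stratum E: (1350/8100)²·9.6²/163 = 0.0157055
V̂(x̄_st) = 0.0348728
SE(x̄_st) = √0.0348728 = 0.186743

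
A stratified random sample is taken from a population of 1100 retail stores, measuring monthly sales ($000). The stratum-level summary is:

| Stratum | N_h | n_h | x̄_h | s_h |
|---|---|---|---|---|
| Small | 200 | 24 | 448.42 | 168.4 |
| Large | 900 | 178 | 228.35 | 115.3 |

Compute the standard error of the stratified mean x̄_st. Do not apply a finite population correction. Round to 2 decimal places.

SE(x̄_st) ≈ 9.44

V̂(x̄_st) = Σ W_h² s_h²/n_h, with W_h = N_h/N and N = 1100:
  stratum Small: (200/1100)²·168.4²/24 = 39.0614
  stratum Large: (900/1100)²·115.3²/178 = 49.9963
V̂(x̄_st) = 89.0577
SE(x̄_st) = √89.0577 = 9.43704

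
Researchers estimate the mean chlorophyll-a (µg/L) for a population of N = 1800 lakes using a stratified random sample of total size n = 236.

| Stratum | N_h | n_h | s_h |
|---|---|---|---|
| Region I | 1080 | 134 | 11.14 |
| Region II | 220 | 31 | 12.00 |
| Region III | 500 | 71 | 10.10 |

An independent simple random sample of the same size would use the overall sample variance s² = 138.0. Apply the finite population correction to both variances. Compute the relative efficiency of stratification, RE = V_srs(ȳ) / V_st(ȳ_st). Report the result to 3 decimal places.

RE ≈ 1.137

V̂(ȳ_st) = Σ W_h² (1 − n_h/N_h) s_h²/n_h, with W_h = N_h/N and N = 1800:
  stratum Region I: (1080/1800)²·(1 − 134/1080)·11.14²/134 = 0.292035
  stratum Region II: (220/1800)²·(1 − 31/220)·12.00²/31 = 0.0596129
  stratum Region III: (500/1800)²·(1 − 71/500)·10.10²/71 = 0.0951189
V_st = 0.446767
V_srs = (1 − 236/1800)·138.0/236 = 0.508079
Relative efficiency = V_srs / V_st = 0.508079/0.446767 = 1.1372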